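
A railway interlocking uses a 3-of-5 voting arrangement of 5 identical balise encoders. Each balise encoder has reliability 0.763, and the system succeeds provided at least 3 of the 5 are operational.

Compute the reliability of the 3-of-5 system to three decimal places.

R = Σ_{i=3}^{5} C(5,i) p^i (1−p)^{5−i} with p = 0.763
C(5,3)·0.763^3·0.237^2 = 0.24950
C(5,4)·0.763^4·0.237^1 = 0.40162
C(5,5)·0.763^5·0.237^0 = 0.25860
Sum = 0.910

0.910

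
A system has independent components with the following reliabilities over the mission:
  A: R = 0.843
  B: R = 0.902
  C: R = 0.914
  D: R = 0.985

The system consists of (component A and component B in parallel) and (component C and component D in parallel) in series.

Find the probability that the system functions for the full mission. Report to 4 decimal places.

Parallel (A and B): 1 − (1 − 0.843000)(1 − 0.902000) = 0.984614
Parallel (C and D): 1 − (1 − 0.914000)(1 − 0.985000) = 0.998710
Series ([0.984614] and [0.998710]): 0.984614 × 0.998710 = 0.9833

0.9833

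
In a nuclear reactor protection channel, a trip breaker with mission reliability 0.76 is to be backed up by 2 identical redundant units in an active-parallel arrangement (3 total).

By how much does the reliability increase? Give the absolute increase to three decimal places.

R_before = 0.76
R_after = 1 − (1 − 0.76)^3 = 0.986
ΔR = 0.986 − 0.76 = 0.226

0.226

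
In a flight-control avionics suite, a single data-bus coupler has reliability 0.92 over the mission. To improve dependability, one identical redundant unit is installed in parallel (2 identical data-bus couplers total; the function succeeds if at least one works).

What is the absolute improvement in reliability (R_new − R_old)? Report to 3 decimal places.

R_before = 0.92
R_after = 1 − (1 − 0.92)^2 = 0.994
ΔR = 0.994 − 0.92 = 0.074

0.074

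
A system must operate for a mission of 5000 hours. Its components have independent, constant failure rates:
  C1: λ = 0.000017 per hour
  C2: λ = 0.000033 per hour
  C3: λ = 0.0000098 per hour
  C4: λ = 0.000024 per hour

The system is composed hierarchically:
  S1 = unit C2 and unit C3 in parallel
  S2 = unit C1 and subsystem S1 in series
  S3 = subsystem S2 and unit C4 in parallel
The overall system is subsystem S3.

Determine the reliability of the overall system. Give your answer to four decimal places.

R(C1) = exp(−0.000017 × 5000) = 0.918512
R(C2) = exp(−0.000033 × 5000) = 0.847894
R(C3) = exp(−0.0000098 × 5000) = 0.952181
R(C4) = exp(−0.000024 × 5000) = 0.886920
Parallel (C2 and C3): 1 − (1 − 0.847894)(1 − 0.952181) = 0.992726
Series (C1 and [0.992726]): 0.918512 × 0.992726 = 0.911831
Parallel ([0.911831] and C4): 1 − (1 − 0.911831)(1 − 0.886920) = 0.9900

0.9900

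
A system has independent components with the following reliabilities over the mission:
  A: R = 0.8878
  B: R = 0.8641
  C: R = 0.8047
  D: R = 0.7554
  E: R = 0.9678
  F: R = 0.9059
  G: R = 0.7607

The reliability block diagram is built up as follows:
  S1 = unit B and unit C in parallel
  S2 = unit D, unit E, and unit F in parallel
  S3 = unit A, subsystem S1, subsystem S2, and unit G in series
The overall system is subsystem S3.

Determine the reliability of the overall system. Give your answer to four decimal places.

0.6569

Parallel (B and C): 1 − (1 − 0.864100)(1 − 0.804700) = 0.973459
Parallel (D, E, and F): 1 − (1 − 0.755400)(1 − 0.967800)(1 − 0.905900) = 0.999259
Series (A, [0.973459], [0.999259], and G): 0.887800 × 0.973459 × 0.999259 × 0.760700 = 0.6569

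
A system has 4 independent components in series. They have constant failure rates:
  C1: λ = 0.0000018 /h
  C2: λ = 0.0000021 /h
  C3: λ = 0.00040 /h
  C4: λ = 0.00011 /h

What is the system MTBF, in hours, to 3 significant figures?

Series of exponential components: λ_sys = Σ λ_i
λ_sys = 0.0000018 + 0.0000021 + 0.00040 + 0.00011 = 5.1390e-04 /h
MTBF = 1 / λ_sys = 1950 h

1950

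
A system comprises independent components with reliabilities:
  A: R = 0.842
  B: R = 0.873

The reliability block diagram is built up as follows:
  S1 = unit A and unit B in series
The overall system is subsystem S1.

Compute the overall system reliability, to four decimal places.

Series (A and B): 0.842000 × 0.873000 = 0.7351

0.7351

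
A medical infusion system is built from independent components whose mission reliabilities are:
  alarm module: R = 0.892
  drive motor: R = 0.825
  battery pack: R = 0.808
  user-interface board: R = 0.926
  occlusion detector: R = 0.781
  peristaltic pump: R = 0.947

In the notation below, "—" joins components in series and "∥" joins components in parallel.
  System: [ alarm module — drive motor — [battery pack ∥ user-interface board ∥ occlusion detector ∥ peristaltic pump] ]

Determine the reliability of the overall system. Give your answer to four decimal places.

0.7358

Parallel (battery pack, user-interface board, occlusion detector, and peristaltic pump): 1 − (1 − 0.808000)(1 − 0.926000)(1 − 0.781000)(1 − 0.947000) = 0.999835
Series (alarm module, drive motor, and [0.999835]): 0.892000 × 0.825000 × 0.999835 = 0.7358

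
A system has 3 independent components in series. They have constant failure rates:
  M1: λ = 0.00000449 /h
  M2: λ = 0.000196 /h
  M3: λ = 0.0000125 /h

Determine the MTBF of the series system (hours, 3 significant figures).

Series of exponential components: λ_sys = Σ λ_i
λ_sys = 0.00000449 + 0.000196 + 0.0000125 = 2.1299e-04 /h
MTBF = 1 / λ_sys = 4700 h

4700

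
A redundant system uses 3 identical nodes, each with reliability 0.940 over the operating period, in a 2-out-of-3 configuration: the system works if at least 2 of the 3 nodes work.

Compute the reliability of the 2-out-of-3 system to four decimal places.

R = Σ_{i=2}^{3} C(3,i) p^i (1−p)^{3−i} with p = 0.940
C(3,2)·0.940^2·0.060^1 = 0.159048
C(3,3)·0.940^3·0.060^0 = 0.830584
Sum = 0.9896

0.9896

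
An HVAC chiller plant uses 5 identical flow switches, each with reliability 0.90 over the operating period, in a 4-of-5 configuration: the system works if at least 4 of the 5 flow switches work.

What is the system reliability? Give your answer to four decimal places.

R = Σ_{i=4}^{5} C(5,i) p^i (1−p)^{5−i} with p = 0.90
C(5,4)·0.90^4·0.10^1 = 0.328050
C(5,5)·0.90^5·0.10^0 = 0.590490
Sum = 0.9185

0.9185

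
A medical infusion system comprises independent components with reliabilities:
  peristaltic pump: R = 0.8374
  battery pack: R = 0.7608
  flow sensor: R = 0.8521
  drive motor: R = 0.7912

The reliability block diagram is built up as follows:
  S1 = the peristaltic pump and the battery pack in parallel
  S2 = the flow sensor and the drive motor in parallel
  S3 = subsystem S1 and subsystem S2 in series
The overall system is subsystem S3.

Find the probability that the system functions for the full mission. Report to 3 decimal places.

Parallel (peristaltic pump and battery pack): 1 − (1 − 0.83740)(1 − 0.76080) = 0.96111
Parallel (flow sensor and drive motor): 1 − (1 − 0.85210)(1 − 0.79120) = 0.96912
Series ([0.96111] and [0.96912]): 0.96111 × 0.96912 = 0.931

0.931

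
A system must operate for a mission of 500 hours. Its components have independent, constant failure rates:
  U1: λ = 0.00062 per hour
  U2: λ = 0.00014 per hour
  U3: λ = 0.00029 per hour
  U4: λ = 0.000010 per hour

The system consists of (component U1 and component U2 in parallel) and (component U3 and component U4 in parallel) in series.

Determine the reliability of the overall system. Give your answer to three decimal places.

0.981

R(U1) = exp(−0.00062 × 500) = 0.73345
R(U2) = exp(−0.00014 × 500) = 0.93239
R(U3) = exp(−0.00029 × 500) = 0.86502
R(U4) = exp(−0.000010 × 500) = 0.99501
Parallel (U1 and U2): 1 − (1 − 0.73345)(1 − 0.93239) = 0.98198
Parallel (U3 and U4): 1 − (1 − 0.86502)(1 − 0.99501) = 0.99933
Series ([0.98198] and [0.99933]): 0.98198 × 0.99933 = 0.981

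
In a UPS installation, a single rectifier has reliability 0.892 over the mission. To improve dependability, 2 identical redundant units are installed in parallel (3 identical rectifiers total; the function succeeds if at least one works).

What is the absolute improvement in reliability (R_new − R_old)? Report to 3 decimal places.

0.107

R_before = 0.892
R_after = 1 − (1 − 0.892)^3 = 0.999
ΔR = 0.999 − 0.892 = 0.107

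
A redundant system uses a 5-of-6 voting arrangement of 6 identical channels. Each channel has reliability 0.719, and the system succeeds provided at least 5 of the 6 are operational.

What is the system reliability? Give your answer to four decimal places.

0.4621

R = Σ_{i=5}^{6} C(6,i) p^i (1−p)^{6−i} with p = 0.719
C(6,5)·0.719^5·0.281^1 = 0.323968
C(6,6)·0.719^6·0.281^0 = 0.138157
Sum = 0.4621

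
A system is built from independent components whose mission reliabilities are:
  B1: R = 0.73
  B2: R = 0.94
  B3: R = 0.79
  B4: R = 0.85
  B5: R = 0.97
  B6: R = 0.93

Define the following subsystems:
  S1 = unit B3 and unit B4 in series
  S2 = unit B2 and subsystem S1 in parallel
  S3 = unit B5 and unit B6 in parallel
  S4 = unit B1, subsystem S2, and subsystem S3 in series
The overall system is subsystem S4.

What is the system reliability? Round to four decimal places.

Series (B3 and B4): 0.790000 × 0.850000 = 0.671500
Parallel (B2 and [0.671500]): 1 − (1 − 0.940000)(1 − 0.671500) = 0.980290
Parallel (B5 and B6): 1 − (1 − 0.970000)(1 − 0.930000) = 0.997900
Series (B1, [0.980290], and [0.997900]): 0.730000 × 0.980290 × 0.997900 = 0.7141

0.7141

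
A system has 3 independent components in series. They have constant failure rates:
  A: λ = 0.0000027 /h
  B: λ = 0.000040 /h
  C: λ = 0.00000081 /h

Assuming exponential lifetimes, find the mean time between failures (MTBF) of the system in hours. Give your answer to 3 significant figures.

23000

Series of exponential components: λ_sys = Σ λ_i
λ_sys = 0.0000027 + 0.000040 + 0.00000081 = 4.3510e-05 /h
MTBF = 1 / λ_sys = 23000 h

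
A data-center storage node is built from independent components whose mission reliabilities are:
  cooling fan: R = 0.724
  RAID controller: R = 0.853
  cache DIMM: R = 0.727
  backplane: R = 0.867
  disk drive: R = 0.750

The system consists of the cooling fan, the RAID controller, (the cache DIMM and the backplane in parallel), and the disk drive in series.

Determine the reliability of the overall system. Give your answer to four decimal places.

Parallel (cache DIMM and backplane): 1 − (1 − 0.727000)(1 − 0.867000) = 0.963691
Series (cooling fan, RAID controller, [0.963691], and disk drive): 0.724000 × 0.853000 × 0.963691 × 0.750000 = 0.4464

0.4464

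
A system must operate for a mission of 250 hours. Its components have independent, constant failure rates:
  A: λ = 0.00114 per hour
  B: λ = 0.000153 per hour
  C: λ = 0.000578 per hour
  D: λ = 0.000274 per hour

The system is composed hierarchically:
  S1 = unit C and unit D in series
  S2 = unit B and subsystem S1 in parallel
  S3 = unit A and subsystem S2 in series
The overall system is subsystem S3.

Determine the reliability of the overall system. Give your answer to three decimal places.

0.747

R(A) = exp(−0.00114 × 250) = 0.75201
R(B) = exp(−0.000153 × 250) = 0.96247
R(C) = exp(−0.000578 × 250) = 0.86545
R(D) = exp(−0.000274 × 250) = 0.93379
Series (C and D): 0.86545 × 0.93379 = 0.80815
Parallel (B and [0.80815]): 1 − (1 − 0.96247)(1 − 0.80815) = 0.99280
Series (A and [0.99280]): 0.75201 × 0.99280 = 0.747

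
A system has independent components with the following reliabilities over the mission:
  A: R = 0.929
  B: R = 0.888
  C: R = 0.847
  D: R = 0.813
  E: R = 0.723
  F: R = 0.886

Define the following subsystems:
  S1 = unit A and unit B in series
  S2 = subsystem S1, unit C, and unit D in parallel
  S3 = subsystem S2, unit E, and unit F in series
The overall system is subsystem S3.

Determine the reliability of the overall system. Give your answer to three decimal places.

0.637

Series (A and B): 0.92900 × 0.88800 = 0.82495
Parallel ([0.82495], C, and D): 1 − (1 − 0.82495)(1 − 0.84700)(1 − 0.81300) = 0.99499
Series ([0.99499], E, and F): 0.99499 × 0.72300 × 0.88600 = 0.637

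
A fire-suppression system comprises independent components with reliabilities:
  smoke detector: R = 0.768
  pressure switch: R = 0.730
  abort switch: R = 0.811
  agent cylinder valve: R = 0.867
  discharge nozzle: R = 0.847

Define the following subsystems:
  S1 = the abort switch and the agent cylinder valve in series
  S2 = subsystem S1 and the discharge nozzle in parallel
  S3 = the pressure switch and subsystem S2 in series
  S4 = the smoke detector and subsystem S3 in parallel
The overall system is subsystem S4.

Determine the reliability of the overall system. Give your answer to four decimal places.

0.9297

Series (abort switch and agent cylinder valve): 0.811000 × 0.867000 = 0.703137
Parallel ([0.703137] and discharge nozzle): 1 − (1 − 0.703137)(1 − 0.847000) = 0.954580
Series (pressure switch and [0.954580]): 0.730000 × 0.954580 = 0.696843
Parallel (smoke detector and [0.696843]): 1 − (1 − 0.768000)(1 − 0.696843) = 0.9297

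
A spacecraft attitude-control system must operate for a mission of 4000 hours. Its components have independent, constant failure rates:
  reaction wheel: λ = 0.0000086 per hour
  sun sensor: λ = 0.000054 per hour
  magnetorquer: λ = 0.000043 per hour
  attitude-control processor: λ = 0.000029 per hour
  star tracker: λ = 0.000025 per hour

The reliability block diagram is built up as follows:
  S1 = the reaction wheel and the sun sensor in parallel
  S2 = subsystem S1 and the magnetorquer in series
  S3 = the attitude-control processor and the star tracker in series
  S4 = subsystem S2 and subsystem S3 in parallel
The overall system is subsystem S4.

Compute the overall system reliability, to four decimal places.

0.9682

R(reaction wheel) = exp(−0.0000086 × 4000) = 0.966185
R(sun sensor) = exp(−0.000054 × 4000) = 0.805735
R(magnetorquer) = exp(−0.000043 × 4000) = 0.841979
R(attitude-control processor) = exp(−0.000029 × 4000) = 0.890475
R(star tracker) = exp(−0.000025 × 4000) = 0.904837
Parallel (reaction wheel and sun sensor): 1 − (1 − 0.966185)(1 − 0.805735) = 0.993431
Series ([0.993431] and magnetorquer): 0.993431 × 0.841979 = 0.836448
Series (attitude-control processor and star tracker): 0.890475 × 0.904837 = 0.805735
Parallel ([0.836448] and [0.805735]): 1 − (1 − 0.836448)(1 − 0.805735) = 0.9682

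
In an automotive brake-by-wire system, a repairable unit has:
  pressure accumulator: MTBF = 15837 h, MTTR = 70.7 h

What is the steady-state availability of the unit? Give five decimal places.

A(pressure accumulator) = MTBF/(MTBF+MTTR) = 15837/(15837+70.7) = 0.99556

0.99556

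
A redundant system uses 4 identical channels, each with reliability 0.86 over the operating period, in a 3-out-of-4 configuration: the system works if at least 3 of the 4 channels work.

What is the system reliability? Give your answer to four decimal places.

0.9032

R = Σ_{i=3}^{4} C(4,i) p^i (1−p)^{4−i} with p = 0.86
C(4,3)·0.86^3·0.14^1 = 0.356191
C(4,4)·0.86^4·0.14^0 = 0.547008
Sum = 0.9032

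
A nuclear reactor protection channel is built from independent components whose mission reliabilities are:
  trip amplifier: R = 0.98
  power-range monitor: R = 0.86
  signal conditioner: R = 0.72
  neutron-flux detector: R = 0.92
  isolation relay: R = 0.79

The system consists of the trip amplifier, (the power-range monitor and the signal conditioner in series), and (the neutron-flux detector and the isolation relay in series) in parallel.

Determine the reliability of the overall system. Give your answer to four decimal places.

0.9979

Series (power-range monitor and signal conditioner): 0.860000 × 0.720000 = 0.619200
Series (neutron-flux detector and isolation relay): 0.920000 × 0.790000 = 0.726800
Parallel (trip amplifier, [0.619200], and [0.726800]): 1 − (1 − 0.980000)(1 − 0.619200)(1 − 0.726800) = 0.9979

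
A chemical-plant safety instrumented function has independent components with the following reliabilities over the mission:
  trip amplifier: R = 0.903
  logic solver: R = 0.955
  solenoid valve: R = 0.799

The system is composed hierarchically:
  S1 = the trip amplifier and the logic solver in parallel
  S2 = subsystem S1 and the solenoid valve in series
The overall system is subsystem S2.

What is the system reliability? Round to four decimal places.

Parallel (trip amplifier and logic solver): 1 − (1 − 0.903000)(1 − 0.955000) = 0.995635
Series ([0.995635] and solenoid valve): 0.995635 × 0.799000 = 0.7955

0.7955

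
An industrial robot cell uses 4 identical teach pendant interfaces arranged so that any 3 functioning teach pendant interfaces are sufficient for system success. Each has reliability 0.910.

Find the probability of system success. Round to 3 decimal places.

R = Σ_{i=3}^{4} C(4,i) p^i (1−p)^{4−i} with p = 0.910
C(4,3)·0.910^3·0.090^1 = 0.27129
C(4,4)·0.910^4·0.090^0 = 0.68575
Sum = 0.957

0.957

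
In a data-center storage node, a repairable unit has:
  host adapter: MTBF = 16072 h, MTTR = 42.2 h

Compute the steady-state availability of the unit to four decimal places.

A(host adapter) = MTBF/(MTBF+MTTR) = 16072/(16072+42.2) = 0.9974

0.9974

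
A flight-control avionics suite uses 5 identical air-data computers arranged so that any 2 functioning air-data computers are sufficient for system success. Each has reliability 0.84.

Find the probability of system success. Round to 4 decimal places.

0.9971

R = Σ_{i=2}^{5} C(5,i) p^i (1−p)^{5−i} with p = 0.84
C(5,2)·0.84^2·0.16^3 = 0.028901
C(5,3)·0.84^3·0.16^2 = 0.151732
C(5,4)·0.84^4·0.16^1 = 0.398297
C(5,5)·0.84^5·0.16^0 = 0.418212
Sum = 0.9971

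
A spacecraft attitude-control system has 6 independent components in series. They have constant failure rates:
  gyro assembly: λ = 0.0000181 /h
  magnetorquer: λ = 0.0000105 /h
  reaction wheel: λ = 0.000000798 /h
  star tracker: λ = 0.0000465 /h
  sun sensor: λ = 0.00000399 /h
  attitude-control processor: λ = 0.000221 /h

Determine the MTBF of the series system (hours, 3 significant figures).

Series of exponential components: λ_sys = Σ λ_i
λ_sys = 0.0000181 + 0.0000105 + 0.000000798 + 0.0000465 + 0.00000399 + 0.000221 = 3.0089e-04 /h
MTBF = 1 / λ_sys = 3320 h

3320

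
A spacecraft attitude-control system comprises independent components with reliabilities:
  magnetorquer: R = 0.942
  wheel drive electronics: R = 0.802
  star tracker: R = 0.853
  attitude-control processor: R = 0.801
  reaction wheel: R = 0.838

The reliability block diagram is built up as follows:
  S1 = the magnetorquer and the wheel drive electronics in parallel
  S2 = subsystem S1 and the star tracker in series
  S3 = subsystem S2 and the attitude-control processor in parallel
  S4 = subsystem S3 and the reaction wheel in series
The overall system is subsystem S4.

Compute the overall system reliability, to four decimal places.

0.8119

Parallel (magnetorquer and wheel drive electronics): 1 − (1 − 0.942000)(1 − 0.802000) = 0.988516
Series ([0.988516] and star tracker): 0.988516 × 0.853000 = 0.843204
Parallel ([0.843204] and attitude-control processor): 1 − (1 − 0.843204)(1 − 0.801000) = 0.968798
Series ([0.968798] and reaction wheel): 0.968798 × 0.838000 = 0.8119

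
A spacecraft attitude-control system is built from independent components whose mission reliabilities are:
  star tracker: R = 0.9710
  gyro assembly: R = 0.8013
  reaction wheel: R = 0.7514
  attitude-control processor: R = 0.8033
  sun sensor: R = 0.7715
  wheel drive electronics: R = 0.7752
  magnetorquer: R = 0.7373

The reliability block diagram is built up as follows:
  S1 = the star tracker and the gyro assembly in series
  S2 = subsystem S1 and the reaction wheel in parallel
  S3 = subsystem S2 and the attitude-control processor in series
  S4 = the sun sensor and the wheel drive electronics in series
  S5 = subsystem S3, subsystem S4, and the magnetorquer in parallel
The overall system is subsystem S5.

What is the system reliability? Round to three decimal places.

0.975

Series (star tracker and gyro assembly): 0.97100 × 0.80130 = 0.77806
Parallel ([0.77806] and reaction wheel): 1 − (1 − 0.77806)(1 − 0.75140) = 0.94483
Series ([0.94483] and attitude-control processor): 0.94483 × 0.80330 = 0.75898
Series (sun sensor and wheel drive electronics): 0.77150 × 0.77520 = 0.59807
Parallel ([0.75898], [0.59807], and magnetorquer): 1 − (1 − 0.75898)(1 − 0.59807)(1 − 0.73730) = 0.975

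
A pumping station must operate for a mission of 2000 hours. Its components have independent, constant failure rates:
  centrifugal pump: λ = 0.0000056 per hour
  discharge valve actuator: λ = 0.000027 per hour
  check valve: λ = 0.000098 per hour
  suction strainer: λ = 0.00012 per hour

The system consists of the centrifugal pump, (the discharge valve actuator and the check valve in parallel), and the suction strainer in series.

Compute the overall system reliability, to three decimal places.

R(centrifugal pump) = exp(−0.0000056 × 2000) = 0.98886
R(discharge valve actuator) = exp(−0.000027 × 2000) = 0.94743
R(check valve) = exp(−0.000098 × 2000) = 0.82201
R(suction strainer) = exp(−0.00012 × 2000) = 0.78663
Parallel (discharge valve actuator and check valve): 1 − (1 − 0.94743)(1 − 0.82201) = 0.99064
Series (centrifugal pump, [0.99064], and suction strainer): 0.98886 × 0.99064 × 0.78663 = 0.771

0.771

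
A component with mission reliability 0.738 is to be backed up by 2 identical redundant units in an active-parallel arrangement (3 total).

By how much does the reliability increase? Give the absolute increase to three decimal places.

R_before = 0.738
R_after = 1 − (1 − 0.738)^3 = 0.982
ΔR = 0.982 − 0.738 = 0.244

0.244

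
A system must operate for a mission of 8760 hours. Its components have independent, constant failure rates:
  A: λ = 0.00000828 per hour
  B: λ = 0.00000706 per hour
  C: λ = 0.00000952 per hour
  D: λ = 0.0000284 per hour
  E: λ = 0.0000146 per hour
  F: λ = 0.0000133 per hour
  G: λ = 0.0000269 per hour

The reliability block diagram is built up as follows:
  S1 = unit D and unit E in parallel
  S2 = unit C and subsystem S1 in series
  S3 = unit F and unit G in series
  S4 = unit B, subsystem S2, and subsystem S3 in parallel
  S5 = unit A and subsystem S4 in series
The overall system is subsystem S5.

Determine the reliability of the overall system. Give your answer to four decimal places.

R(A) = exp(−0.00000828 × 8760) = 0.930035
R(B) = exp(−0.00000706 × 8760) = 0.940028
R(C) = exp(−0.00000952 × 8760) = 0.919987
R(D) = exp(−0.0000284 × 8760) = 0.779748
R(E) = exp(−0.0000146 × 8760) = 0.879945
R(F) = exp(−0.0000133 × 8760) = 0.890023
R(G) = exp(−0.0000269 × 8760) = 0.790062
Parallel (D and E): 1 − (1 − 0.779748)(1 − 0.879945) = 0.973558
Series (C and [0.973558]): 0.919987 × 0.973558 = 0.895661
Series (F and G): 0.890023 × 0.790062 = 0.703173
Parallel (B, [0.895661], and [0.703173]): 1 − (1 − 0.940028)(1 − 0.895661)(1 − 0.703173) = 0.998143
Series (A and [0.998143]): 0.930035 × 0.998143 = 0.9283

0.9283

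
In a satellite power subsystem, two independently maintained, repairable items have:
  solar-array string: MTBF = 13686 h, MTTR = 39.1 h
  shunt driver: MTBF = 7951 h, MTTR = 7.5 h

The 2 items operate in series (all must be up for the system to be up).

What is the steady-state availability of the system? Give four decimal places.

0.9962

A(solar-array string) = MTBF/(MTBF+MTTR) = 13686/(13686+39.1) = 0.997151
A(shunt driver) = MTBF/(MTBF+MTTR) = 7951/(7951+7.5) = 0.999058
Series availability: 0.997151 × 0.999058 = 0.9962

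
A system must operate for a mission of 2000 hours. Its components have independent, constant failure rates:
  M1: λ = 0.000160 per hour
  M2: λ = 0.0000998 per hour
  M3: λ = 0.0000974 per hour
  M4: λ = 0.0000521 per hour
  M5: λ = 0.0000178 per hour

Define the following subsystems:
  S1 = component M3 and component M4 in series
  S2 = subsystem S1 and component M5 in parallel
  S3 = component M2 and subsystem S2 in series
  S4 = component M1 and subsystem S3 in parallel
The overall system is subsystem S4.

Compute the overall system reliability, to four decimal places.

R(M1) = exp(−0.000160 × 2000) = 0.726149
R(M2) = exp(−0.0000998 × 2000) = 0.819058
R(M3) = exp(−0.0000974 × 2000) = 0.822999
R(M4) = exp(−0.0000521 × 2000) = 0.901045
R(M5) = exp(−0.0000178 × 2000) = 0.965026
Series (M3 and M4): 0.822999 × 0.901045 = 0.741559
Parallel ([0.741559] and M5): 1 − (1 − 0.741559)(1 − 0.965026) = 0.990961
Series (M2 and [0.990961]): 0.819058 × 0.990961 = 0.811655
Parallel (M1 and [0.811655]): 1 − (1 − 0.726149)(1 − 0.811655) = 0.9484

0.9484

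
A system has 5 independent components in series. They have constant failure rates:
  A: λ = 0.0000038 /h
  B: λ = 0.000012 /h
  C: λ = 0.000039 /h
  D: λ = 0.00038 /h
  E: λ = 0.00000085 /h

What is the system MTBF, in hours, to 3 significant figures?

2300

Series of exponential components: λ_sys = Σ λ_i
λ_sys = 0.0000038 + 0.000012 + 0.000039 + 0.00038 + 0.00000085 = 4.3565e-04 /h
MTBF = 1 / λ_sys = 2300 h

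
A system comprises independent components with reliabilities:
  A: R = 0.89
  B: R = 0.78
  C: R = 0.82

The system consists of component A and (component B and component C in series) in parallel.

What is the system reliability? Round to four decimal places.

0.9604

Series (B and C): 0.780000 × 0.820000 = 0.639600
Parallel (A and [0.639600]): 1 − (1 − 0.890000)(1 − 0.639600) = 0.9604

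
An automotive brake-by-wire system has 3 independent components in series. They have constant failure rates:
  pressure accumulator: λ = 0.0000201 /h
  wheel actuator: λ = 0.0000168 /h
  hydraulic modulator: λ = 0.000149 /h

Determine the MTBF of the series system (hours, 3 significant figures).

Series of exponential components: λ_sys = Σ λ_i
λ_sys = 0.0000201 + 0.0000168 + 0.000149 = 1.8590e-04 /h
MTBF = 1 / λ_sys = 5380 h

5380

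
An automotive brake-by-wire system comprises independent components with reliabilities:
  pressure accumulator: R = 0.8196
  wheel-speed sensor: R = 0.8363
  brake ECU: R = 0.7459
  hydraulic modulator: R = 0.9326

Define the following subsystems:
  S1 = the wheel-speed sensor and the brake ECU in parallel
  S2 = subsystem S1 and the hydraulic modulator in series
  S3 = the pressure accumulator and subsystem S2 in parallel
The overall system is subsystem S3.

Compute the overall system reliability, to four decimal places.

0.9808

Parallel (wheel-speed sensor and brake ECU): 1 − (1 − 0.836300)(1 − 0.745900) = 0.958404
Series ([0.958404] and hydraulic modulator): 0.958404 × 0.932600 = 0.893808
Parallel (pressure accumulator and [0.893808]): 1 − (1 − 0.819600)(1 − 0.893808) = 0.9808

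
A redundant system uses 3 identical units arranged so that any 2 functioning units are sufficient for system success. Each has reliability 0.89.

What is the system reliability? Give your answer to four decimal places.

R = Σ_{i=2}^{3} C(3,i) p^i (1−p)^{3−i} with p = 0.89
C(3,2)·0.89^2·0.11^1 = 0.261393
C(3,3)·0.89^3·0.11^0 = 0.704969
Sum = 0.9664

0.9664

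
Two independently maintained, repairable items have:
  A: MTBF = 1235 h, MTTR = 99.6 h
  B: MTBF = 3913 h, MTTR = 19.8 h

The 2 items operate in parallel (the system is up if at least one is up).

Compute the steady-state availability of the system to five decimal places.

A(A) = MTBF/(MTBF+MTTR) = 1235/(1235+99.6) = 0.925371
A(B) = MTBF/(MTBF+MTTR) = 3913/(3913+19.8) = 0.994965
Parallel availability: 1 − (1 − 0.925371)(1 − 0.994965) = 0.99962

0.99962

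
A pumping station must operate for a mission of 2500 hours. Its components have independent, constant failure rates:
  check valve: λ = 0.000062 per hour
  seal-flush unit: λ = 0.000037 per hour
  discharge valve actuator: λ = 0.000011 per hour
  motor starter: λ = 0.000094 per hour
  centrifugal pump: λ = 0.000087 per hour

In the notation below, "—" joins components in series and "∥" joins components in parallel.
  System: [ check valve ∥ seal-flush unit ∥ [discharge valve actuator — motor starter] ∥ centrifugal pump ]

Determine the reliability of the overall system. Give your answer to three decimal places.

0.999

R(check valve) = exp(−0.000062 × 2500) = 0.85642
R(seal-flush unit) = exp(−0.000037 × 2500) = 0.91165
R(discharge valve actuator) = exp(−0.000011 × 2500) = 0.97287
R(motor starter) = exp(−0.000094 × 2500) = 0.79057
R(centrifugal pump) = exp(−0.000087 × 2500) = 0.80453
Series (discharge valve actuator and motor starter): 0.97287 × 0.79057 = 0.76912
Parallel (check valve, seal-flush unit, [0.76912], and centrifugal pump): 1 − (1 − 0.85642)(1 − 0.91165)(1 − 0.76912)(1 − 0.80453) = 0.999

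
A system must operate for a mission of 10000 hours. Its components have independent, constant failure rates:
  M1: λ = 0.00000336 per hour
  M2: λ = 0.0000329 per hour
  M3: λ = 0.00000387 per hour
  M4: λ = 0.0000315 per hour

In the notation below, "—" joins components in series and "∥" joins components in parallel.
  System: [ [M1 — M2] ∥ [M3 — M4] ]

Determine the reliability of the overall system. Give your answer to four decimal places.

R(M1) = exp(−0.00000336 × 10000) = 0.966958
R(M2) = exp(−0.0000329 × 10000) = 0.719643
R(M3) = exp(−0.00000387 × 10000) = 0.962039
R(M4) = exp(−0.0000315 × 10000) = 0.729789
Series (M1 and M2): 0.966958 × 0.719643 = 0.695865
Series (M3 and M4): 0.962039 × 0.729789 = 0.702085
Parallel ([0.695865] and [0.702085]): 1 − (1 − 0.695865)(1 − 0.702085) = 0.9094

0.9094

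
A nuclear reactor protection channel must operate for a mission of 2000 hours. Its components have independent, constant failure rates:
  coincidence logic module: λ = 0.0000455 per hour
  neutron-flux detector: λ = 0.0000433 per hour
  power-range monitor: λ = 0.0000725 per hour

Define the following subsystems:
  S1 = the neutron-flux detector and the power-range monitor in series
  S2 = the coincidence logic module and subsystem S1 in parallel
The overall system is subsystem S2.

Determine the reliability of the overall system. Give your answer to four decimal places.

R(coincidence logic module) = exp(−0.0000455 × 2000) = 0.913018
R(neutron-flux detector) = exp(−0.0000433 × 2000) = 0.917044
R(power-range monitor) = exp(−0.0000725 × 2000) = 0.865022
Series (neutron-flux detector and power-range monitor): 0.917044 × 0.865022 = 0.793263
Parallel (coincidence logic module and [0.793263]): 1 − (1 − 0.913018)(1 − 0.793263) = 0.9820

0.9820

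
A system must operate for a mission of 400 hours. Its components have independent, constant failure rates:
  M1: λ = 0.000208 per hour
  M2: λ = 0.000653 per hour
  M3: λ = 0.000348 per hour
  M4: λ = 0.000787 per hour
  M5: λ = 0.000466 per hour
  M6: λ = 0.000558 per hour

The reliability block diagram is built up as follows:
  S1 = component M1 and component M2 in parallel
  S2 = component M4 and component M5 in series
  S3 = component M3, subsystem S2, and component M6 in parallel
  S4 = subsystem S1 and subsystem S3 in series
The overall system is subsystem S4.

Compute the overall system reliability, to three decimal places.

R(M1) = exp(−0.000208 × 400) = 0.92017
R(M2) = exp(−0.000653 × 400) = 0.77013
R(M3) = exp(−0.000348 × 400) = 0.87005
R(M4) = exp(−0.000787 × 400) = 0.72993
R(M5) = exp(−0.000466 × 400) = 0.82994
R(M6) = exp(−0.000558 × 400) = 0.79995
Parallel (M1 and M2): 1 − (1 − 0.92017)(1 − 0.77013) = 0.98165
Series (M4 and M5): 0.72993 × 0.82994 = 0.60580
Parallel (M3, [0.60580], and M6): 1 − (1 − 0.87005)(1 − 0.60580)(1 − 0.79995) = 0.98975
Series ([0.98165] and [0.98975]): 0.98165 × 0.98975 = 0.972

0.972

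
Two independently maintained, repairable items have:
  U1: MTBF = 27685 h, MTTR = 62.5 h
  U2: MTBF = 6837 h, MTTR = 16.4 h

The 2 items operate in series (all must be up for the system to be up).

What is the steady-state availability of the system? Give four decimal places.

A(U1) = MTBF/(MTBF+MTTR) = 27685/(27685+62.5) = 0.997748
A(U2) = MTBF/(MTBF+MTTR) = 6837/(6837+16.4) = 0.997607
Series availability: 0.997748 × 0.997607 = 0.9954

0.9954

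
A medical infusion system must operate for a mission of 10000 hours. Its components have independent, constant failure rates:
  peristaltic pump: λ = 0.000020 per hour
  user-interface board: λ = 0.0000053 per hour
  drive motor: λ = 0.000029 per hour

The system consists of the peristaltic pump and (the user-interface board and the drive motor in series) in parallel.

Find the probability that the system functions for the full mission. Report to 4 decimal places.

0.9474

R(peristaltic pump) = exp(−0.000020 × 10000) = 0.818731
R(user-interface board) = exp(−0.0000053 × 10000) = 0.948380
R(drive motor) = exp(−0.000029 × 10000) = 0.748264
Series (user-interface board and drive motor): 0.948380 × 0.748264 = 0.709639
Parallel (peristaltic pump and [0.709639]): 1 − (1 − 0.818731)(1 − 0.709639) = 0.9474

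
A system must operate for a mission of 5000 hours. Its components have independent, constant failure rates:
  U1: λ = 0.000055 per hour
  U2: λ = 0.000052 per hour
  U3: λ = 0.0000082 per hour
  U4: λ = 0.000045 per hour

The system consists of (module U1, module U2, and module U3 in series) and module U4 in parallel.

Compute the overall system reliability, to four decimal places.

0.9118

R(U1) = exp(−0.000055 × 5000) = 0.759572
R(U2) = exp(−0.000052 × 5000) = 0.771052
R(U3) = exp(−0.0000082 × 5000) = 0.959829
R(U4) = exp(−0.000045 × 5000) = 0.798516
Series (U1, U2, and U3): 0.759572 × 0.771052 × 0.959829 = 0.562143
Parallel ([0.562143] and U4): 1 − (1 − 0.562143)(1 − 0.798516) = 0.9118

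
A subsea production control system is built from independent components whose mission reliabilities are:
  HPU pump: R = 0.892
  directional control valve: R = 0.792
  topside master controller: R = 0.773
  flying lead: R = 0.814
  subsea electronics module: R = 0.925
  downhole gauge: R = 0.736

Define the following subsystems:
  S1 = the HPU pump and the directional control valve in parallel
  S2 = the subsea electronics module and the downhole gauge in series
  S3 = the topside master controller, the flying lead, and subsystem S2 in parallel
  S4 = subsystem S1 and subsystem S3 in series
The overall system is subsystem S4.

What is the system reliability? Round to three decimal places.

Parallel (HPU pump and directional control valve): 1 − (1 − 0.89200)(1 − 0.79200) = 0.97754
Series (subsea electronics module and downhole gauge): 0.92500 × 0.73600 = 0.68080
Parallel (topside master controller, flying lead, and [0.68080]): 1 − (1 − 0.77300)(1 − 0.81400)(1 − 0.68080) = 0.98652
Series ([0.97754] and [0.98652]): 0.97754 × 0.98652 = 0.964

0.964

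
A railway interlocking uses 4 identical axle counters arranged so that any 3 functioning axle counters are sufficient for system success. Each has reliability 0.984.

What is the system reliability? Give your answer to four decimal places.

R = Σ_{i=3}^{4} C(4,i) p^i (1−p)^{4−i} with p = 0.984
C(4,3)·0.984^3·0.016^1 = 0.060977
C(4,4)·0.984^4·0.016^0 = 0.937520
Sum = 0.9985

0.9985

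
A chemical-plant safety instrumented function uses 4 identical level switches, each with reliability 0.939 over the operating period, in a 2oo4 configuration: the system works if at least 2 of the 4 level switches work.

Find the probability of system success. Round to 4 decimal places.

R = Σ_{i=2}^{4} C(4,i) p^i (1−p)^{4−i} with p = 0.939
C(4,2)·0.939^2·0.061^2 = 0.019685
C(4,3)·0.939^3·0.061^1 = 0.202016
C(4,4)·0.939^4·0.061^0 = 0.777432
Sum = 0.9991

0.9991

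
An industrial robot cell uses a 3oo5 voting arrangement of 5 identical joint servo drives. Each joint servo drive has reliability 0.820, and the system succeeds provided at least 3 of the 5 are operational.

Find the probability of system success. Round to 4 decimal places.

R = Σ_{i=3}^{5} C(5,i) p^i (1−p)^{5−i} with p = 0.820
C(5,3)·0.820^3·0.180^2 = 0.178643
C(5,4)·0.820^4·0.180^1 = 0.406910
C(5,5)·0.820^5·0.180^0 = 0.370740
Sum = 0.9563

0.9563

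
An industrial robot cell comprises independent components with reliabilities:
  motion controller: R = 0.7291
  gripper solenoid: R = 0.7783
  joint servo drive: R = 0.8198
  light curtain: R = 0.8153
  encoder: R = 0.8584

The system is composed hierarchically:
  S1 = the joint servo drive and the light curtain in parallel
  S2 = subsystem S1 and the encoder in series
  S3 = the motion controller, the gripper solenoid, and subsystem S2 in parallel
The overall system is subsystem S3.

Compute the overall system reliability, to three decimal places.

0.990

Parallel (joint servo drive and light curtain): 1 − (1 − 0.81980)(1 − 0.81530) = 0.96672
Series ([0.96672] and encoder): 0.96672 × 0.85840 = 0.82983
Parallel (motion controller, gripper solenoid, and [0.82983]): 1 − (1 − 0.72910)(1 − 0.77830)(1 − 0.82983) = 0.990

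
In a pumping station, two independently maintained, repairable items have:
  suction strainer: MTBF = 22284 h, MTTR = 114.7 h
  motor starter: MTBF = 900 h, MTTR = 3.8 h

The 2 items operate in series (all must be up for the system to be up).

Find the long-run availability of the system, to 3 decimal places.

0.991

A(suction strainer) = MTBF/(MTBF+MTTR) = 22284/(22284+114.7) = 0.994879
A(motor starter) = MTBF/(MTBF+MTTR) = 900/(900+3.8) = 0.995796
Series availability: 0.994879 × 0.995796 = 0.991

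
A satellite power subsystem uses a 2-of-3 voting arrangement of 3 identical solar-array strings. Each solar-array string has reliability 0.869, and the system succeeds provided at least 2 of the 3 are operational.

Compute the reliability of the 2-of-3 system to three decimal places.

0.953

R = Σ_{i=2}^{3} C(3,i) p^i (1−p)^{3−i} with p = 0.869
C(3,2)·0.869^2·0.131^1 = 0.29678
C(3,3)·0.869^3·0.131^0 = 0.65623
Sum = 0.953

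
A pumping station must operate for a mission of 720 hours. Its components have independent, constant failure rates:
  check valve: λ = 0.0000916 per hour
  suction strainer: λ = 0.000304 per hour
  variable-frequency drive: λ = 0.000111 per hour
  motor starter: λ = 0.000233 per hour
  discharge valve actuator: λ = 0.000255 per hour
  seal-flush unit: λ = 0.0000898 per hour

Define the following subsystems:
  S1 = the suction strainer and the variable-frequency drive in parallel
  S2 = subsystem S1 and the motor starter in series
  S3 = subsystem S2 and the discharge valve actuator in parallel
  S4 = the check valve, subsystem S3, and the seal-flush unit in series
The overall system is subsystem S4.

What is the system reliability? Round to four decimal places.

R(check valve) = exp(−0.0000916 × 720) = 0.936176
R(suction strainer) = exp(−0.000304 × 720) = 0.803418
R(variable-frequency drive) = exp(−0.000111 × 720) = 0.923190
R(motor starter) = exp(−0.000233 × 720) = 0.845557
R(discharge valve actuator) = exp(−0.000255 × 720) = 0.832269
R(seal-flush unit) = exp(−0.0000898 × 720) = 0.937390
Parallel (suction strainer and variable-frequency drive): 1 − (1 − 0.803418)(1 − 0.923190) = 0.984901
Series ([0.984901] and motor starter): 0.984901 × 0.845557 = 0.832790
Parallel ([0.832790] and discharge valve actuator): 1 − (1 − 0.832790)(1 − 0.832269) = 0.971954
Series (check valve, [0.971954], and seal-flush unit): 0.936176 × 0.971954 × 0.937390 = 0.8529

0.8529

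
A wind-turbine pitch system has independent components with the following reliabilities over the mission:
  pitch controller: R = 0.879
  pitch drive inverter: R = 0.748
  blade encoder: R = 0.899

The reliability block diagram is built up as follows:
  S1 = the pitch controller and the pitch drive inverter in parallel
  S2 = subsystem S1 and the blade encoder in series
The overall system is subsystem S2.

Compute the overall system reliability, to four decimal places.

0.8716

Parallel (pitch controller and pitch drive inverter): 1 − (1 − 0.879000)(1 − 0.748000) = 0.969508
Series ([0.969508] and blade encoder): 0.969508 × 0.899000 = 0.8716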